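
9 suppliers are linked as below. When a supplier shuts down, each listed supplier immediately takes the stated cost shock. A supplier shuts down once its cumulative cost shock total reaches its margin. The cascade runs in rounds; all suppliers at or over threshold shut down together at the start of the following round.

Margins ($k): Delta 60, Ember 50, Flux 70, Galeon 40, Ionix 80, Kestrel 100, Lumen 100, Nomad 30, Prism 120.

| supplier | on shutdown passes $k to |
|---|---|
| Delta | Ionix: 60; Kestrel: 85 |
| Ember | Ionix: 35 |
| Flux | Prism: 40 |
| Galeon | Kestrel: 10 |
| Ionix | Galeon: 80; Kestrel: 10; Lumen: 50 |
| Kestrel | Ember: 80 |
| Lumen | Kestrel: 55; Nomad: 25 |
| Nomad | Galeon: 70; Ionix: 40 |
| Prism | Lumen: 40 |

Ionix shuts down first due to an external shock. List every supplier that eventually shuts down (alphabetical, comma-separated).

Galeon, Ionix

Round 1 — Ionix shuts down (initial).
  Galeon: +80 → 80 ≥ 40
  Kestrel: +10 → 10 < 100
  Lumen: +50 → 50 < 100
Round 2 — Galeon shuts down.
  Kestrel: +10 → 20 < 100
No further shutdowns.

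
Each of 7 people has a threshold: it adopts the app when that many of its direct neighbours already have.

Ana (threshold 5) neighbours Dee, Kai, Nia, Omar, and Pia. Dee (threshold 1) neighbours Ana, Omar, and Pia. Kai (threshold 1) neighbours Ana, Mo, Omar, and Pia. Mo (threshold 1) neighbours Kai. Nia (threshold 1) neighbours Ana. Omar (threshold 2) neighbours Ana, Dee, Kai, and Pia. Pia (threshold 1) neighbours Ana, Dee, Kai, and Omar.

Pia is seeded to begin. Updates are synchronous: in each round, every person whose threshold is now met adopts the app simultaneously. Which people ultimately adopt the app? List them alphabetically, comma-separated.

Round 1 — Pia adopts the app (initial).
Round 2 — checking thresholds:
  Ana: 1 of 5 neighbours < 5, below threshold.
  Dee: 1 of 3 neighbours ≥ 1, adopts the app.
  Kai: 1 of 4 neighbours ≥ 1, adopts the app.
  Omar: 1 of 4 neighbours < 2, below threshold.
Round 3 — checking thresholds:
  Ana: 3 of 5 neighbours < 5, below threshold.
  Mo: 1 of 1 neighbours ≥ 1, adopts the app.
  Omar: 3 of 4 neighbours ≥ 2, adopts the app.
Round 4 — no new adoptions; cascade stops.

Dee, Kai, Mo, Omar, Pia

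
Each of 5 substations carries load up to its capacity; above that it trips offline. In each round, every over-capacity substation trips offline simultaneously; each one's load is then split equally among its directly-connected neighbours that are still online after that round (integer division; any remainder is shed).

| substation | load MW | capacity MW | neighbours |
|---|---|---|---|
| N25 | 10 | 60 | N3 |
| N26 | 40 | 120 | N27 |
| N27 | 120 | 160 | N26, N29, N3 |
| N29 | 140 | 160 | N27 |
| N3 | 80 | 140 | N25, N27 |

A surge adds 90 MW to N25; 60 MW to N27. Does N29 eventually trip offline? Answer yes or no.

yes

Round 1 — N25 at 100 > 60; N27 at 180 > 160. N25, N27 trip offline.
  N25 sheds 100 MW to N3: 100 each.
    N3: 80+100 = 180 > 140
  N27 sheds 180 MW to N26, N29, N3: 60 each.
    N26: 40+60 = 100 ≤ 120
    N29: 140+60 = 200 > 160
    N3: 180+60 = 240 > 140
Round 2 — N29, N3 trip offline.
  N29 sheds 200 MW: no online neighbours, lost.
  N3 sheds 240 MW: no online neighbours, lost.
No further trips.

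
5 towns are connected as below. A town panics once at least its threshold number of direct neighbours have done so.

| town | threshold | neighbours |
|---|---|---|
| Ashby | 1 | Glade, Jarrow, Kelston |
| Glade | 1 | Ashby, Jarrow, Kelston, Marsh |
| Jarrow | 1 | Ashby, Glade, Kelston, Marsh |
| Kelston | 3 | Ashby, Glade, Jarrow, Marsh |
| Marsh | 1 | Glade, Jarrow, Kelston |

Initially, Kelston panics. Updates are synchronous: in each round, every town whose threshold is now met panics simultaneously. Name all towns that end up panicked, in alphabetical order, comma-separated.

Ashby, Glade, Jarrow, Kelston, Marsh

Round 1 — Kelston panics (initial).
Round 2 — checking thresholds:
  Ashby: 1 of 3 neighbours ≥ 1, panics.
  Glade: 1 of 4 neighbours ≥ 1, panics.
  Jarrow: 1 of 4 neighbours ≥ 1, panics.
  Marsh: 1 of 3 neighbours ≥ 1, panics.
Round 3 — no new panics; cascade stops.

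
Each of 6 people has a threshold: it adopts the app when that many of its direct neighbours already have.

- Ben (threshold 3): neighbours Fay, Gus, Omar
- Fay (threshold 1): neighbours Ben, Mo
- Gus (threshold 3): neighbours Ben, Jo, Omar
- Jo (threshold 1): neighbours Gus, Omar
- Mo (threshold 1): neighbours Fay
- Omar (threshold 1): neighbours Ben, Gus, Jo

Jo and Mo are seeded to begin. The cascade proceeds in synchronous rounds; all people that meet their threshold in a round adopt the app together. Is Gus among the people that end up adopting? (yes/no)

no

Round 1 — Jo, Mo adopt the app (initial).
Round 2 — checking thresholds:
  Fay: 1 of 2 neighbours ≥ 1, adopts the app.
  Gus: 1 of 3 neighbours < 3, holds.
  Omar: 1 of 3 neighbours ≥ 1, adopts the app.
Round 3 — no new adoptions; cascade stops.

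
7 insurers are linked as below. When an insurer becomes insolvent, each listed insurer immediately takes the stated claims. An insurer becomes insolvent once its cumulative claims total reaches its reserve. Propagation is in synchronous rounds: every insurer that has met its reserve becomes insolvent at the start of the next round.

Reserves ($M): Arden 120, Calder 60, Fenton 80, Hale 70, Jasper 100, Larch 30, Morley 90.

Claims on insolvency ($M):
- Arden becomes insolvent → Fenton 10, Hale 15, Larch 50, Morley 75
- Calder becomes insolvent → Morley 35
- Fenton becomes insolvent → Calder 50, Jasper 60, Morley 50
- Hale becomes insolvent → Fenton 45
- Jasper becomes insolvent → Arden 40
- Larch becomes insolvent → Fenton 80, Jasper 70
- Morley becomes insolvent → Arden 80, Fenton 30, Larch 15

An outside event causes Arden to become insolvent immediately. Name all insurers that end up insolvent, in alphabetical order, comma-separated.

Round 1 — Arden becomes insolvent (initial).
  Fenton: +10 → 10 < 80
  Hale: +15 → 15 < 70
  Larch: +50 → 50 ≥ 30
  Morley: +75 → 75 < 90
Round 2 — Larch becomes insolvent.
  Fenton: +80 → 90 ≥ 80
  Jasper: +70 → 70 < 100
Round 3 — Fenton becomes insolvent.
  Calder: +50 → 50 < 60
  Jasper: +60 → 130 ≥ 100
  Morley: +50 → 125 ≥ 90
Round 4 — Jasper, Morley become insolvent.
No further insolvencies.

Arden, Fenton, Jasper, Larch, Morley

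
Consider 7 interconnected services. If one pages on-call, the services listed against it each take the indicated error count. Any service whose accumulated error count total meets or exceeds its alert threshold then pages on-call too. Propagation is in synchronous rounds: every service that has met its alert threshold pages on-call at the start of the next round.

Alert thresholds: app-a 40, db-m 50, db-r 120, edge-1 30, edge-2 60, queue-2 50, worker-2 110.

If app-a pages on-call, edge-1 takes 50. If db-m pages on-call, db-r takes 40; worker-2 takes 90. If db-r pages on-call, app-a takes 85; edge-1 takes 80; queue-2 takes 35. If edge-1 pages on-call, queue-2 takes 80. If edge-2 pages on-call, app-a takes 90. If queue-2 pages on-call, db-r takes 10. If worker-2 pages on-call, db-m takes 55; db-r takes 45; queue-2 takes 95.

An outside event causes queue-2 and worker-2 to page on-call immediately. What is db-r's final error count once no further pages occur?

95

Round 1 — queue-2, worker-2 page on-call (initial).
  db-m: +55 → 55 ≥ 50
  db-r: +10+45 → 55 < 120
Round 2 — db-m pages on-call.
  db-r: +40 → 95 < 120
No further pages.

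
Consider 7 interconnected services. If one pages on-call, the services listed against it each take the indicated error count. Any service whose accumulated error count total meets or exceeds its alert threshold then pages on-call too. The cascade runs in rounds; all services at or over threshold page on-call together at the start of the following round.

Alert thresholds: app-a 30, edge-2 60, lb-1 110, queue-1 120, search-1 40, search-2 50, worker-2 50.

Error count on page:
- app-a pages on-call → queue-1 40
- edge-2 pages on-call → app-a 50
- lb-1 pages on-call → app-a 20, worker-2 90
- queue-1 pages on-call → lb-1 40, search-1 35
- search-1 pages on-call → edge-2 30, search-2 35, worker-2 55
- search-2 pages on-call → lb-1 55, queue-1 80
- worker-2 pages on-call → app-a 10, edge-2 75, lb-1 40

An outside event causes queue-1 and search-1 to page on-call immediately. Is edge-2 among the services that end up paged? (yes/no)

yes

Round 1 — queue-1, search-1 page on-call (initial).
  edge-2: +30 → 30 < 60
  lb-1: +40 → 40 < 110
  search-2: +35 → 35 < 50
  worker-2: +55 → 55 ≥ 50
Round 2 — worker-2 pages on-call.
  app-a: +10 → 10 < 30
  edge-2: +75 → 105 ≥ 60
  lb-1: +40 → 80 < 110
Round 3 — edge-2 pages on-call.
  app-a: +50 → 60 ≥ 30
Round 4 — app-a pages on-call.
No further pages.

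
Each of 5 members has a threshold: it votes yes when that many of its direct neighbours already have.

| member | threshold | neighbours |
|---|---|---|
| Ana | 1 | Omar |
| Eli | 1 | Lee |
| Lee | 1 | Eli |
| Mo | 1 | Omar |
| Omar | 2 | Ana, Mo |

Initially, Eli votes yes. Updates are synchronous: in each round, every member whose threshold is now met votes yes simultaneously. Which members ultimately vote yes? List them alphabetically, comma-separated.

Round 1 — Eli votes yes (initial).
Round 2 — checking thresholds:
  Lee: 1 of 1 neighbours ≥ 1, votes yes.
Round 3 — no new yes votes; cascade stops.

Eli, Lee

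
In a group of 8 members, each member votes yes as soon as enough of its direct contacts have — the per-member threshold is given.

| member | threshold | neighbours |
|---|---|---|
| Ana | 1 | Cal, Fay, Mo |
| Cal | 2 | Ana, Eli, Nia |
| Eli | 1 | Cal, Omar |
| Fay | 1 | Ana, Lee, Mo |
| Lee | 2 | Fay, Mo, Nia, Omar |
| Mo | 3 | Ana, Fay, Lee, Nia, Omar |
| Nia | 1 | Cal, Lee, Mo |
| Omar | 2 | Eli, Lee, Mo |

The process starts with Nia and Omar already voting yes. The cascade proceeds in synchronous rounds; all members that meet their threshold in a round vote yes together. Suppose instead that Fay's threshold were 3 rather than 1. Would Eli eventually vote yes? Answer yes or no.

With Fay's threshold at 3:
Round 1 — Nia, Omar vote yes (initial).
Round 2 — checking thresholds:
  Cal: 1 of 3 neighbours < 2, not yet.
  Eli: 1 of 2 neighbours ≥ 1, votes yes.
  Lee: 2 of 4 neighbours ≥ 2, votes yes.
  Mo: 2 of 5 neighbours < 3, not yet.
Round 3 — checking thresholds:
  Cal: 2 of 3 neighbours ≥ 2, votes yes.
  Fay: 1 of 3 neighbours < 3, not yet.
  Mo: 3 of 5 neighbours ≥ 3, votes yes.
Round 4 — checking thresholds:
  Ana: 2 of 3 neighbours ≥ 1, votes yes.
  Fay: 2 of 3 neighbours < 3, not yet.
Round 5 — checking thresholds:
  Fay: 3 of 3 neighbours ≥ 3, votes yes.
Round 6 — no new yes votes; cascade stops.

yes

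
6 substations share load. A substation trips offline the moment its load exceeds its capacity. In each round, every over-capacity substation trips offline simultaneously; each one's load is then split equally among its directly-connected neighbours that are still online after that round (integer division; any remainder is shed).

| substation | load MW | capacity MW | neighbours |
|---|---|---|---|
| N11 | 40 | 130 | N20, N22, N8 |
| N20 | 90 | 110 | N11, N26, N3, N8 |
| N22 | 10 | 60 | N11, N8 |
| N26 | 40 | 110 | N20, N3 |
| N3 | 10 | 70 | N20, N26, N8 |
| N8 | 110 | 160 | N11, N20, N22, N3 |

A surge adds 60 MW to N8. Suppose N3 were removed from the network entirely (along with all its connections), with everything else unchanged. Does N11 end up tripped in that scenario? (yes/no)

With N3 removed:
Round 1 — N8 at 170 > 160. N8 trips offline.
  N8 sheds 170 MW to N11, N20, N22: 56 each (2 lost).
    N11: 40+56 = 96 ≤ 130
    N20: 90+56 = 146 > 110
    N22: 10+56 = 66 > 60
Round 2 — N20, N22 trip offline.
  N20 sheds 146 MW to N11, N26: 73 each.
    N11: 96+73 = 169 > 130
    N26: 40+73 = 113 > 110
  N22 sheds 66 MW to N11: 66 each.
    N11: 169+66 = 235 > 130
Round 3 — N11, N26 trip offline.
  N11 sheds 235 MW: no online neighbours, lost.
  N26 sheds 113 MW: no online neighbours, lost.
No further trips.

yes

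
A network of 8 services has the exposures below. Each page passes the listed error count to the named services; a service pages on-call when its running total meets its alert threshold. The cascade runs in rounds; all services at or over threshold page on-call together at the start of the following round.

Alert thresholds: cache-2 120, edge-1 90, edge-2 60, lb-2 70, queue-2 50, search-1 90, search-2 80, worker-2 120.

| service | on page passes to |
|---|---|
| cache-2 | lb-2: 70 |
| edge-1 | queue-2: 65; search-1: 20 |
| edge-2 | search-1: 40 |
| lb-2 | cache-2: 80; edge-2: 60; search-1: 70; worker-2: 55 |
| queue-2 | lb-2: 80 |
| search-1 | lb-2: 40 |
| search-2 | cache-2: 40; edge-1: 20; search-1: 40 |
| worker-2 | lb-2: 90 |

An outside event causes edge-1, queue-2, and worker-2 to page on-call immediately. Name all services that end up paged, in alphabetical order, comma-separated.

edge-1, edge-2, lb-2, queue-2, search-1, worker-2

Round 1 — edge-1, queue-2, worker-2 page on-call (initial).
  lb-2: +80+90 → 170 ≥ 70
  search-1: +20 → 20 < 90
Round 2 — lb-2 pages on-call.
  cache-2: +80 → 80 < 120
  edge-2: +60 → 60 ≥ 60
  search-1: +70 → 90 ≥ 90
Round 3 — edge-2, search-1 page on-call.
No further pages.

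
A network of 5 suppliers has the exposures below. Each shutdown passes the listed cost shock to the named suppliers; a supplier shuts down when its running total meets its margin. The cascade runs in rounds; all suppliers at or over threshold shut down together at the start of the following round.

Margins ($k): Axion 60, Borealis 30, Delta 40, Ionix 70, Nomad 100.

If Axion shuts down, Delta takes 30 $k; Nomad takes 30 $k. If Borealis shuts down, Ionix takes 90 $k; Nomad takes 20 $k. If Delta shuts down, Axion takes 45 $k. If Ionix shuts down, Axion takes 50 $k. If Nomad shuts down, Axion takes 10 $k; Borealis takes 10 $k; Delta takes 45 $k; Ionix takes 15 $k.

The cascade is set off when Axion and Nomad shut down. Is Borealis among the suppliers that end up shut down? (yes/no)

no

Round 1 — Axion, Nomad shut down (initial).
  Borealis: +10 → 10 < 30
  Delta: +30+45 → 75 ≥ 40
  Ionix: +15 → 15 < 70
Round 2 — Delta shuts down.
No further shutdowns.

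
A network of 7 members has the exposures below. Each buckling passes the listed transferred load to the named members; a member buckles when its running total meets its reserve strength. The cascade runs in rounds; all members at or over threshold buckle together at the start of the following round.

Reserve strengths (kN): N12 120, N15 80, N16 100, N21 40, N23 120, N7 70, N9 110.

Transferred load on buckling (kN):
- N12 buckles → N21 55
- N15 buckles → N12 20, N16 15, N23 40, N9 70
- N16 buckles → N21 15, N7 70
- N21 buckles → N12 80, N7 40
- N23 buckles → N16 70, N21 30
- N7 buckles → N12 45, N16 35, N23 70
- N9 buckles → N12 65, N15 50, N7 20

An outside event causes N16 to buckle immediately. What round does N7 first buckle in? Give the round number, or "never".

Round 1 — N16 buckles (initial).
  N21: +15 → 15 < 40
  N7: +70 → 70 ≥ 70
Round 2 — N7 buckles.
  N12: +45 → 45 < 120
  N23: +70 → 70 < 120
No further bucklings.

2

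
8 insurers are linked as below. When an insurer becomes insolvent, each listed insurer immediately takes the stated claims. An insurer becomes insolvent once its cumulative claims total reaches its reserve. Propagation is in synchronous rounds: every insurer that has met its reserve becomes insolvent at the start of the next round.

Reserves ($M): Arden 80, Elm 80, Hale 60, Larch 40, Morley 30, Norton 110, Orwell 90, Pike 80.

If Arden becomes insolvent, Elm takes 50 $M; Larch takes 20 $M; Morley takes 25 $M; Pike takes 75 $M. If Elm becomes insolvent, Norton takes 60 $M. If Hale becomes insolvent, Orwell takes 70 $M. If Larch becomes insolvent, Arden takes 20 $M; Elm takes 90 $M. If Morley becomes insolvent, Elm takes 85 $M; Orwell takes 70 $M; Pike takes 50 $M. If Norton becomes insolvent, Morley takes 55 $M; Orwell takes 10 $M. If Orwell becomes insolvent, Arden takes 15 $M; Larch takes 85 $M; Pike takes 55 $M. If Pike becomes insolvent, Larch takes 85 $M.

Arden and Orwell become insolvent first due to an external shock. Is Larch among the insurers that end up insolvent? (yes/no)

Round 1 — Arden, Orwell become insolvent (initial).
  Elm: +50 → 50 < 80
  Larch: +20+85 → 105 ≥ 40
  Morley: +25 → 25 < 30
  Pike: +75+55 → 130 ≥ 80
Round 2 — Larch, Pike become insolvent.
  Elm: +90 → 140 ≥ 80
Round 3 — Elm becomes insolvent.
  Norton: +60 → 60 < 110
No further insolvencies.

yes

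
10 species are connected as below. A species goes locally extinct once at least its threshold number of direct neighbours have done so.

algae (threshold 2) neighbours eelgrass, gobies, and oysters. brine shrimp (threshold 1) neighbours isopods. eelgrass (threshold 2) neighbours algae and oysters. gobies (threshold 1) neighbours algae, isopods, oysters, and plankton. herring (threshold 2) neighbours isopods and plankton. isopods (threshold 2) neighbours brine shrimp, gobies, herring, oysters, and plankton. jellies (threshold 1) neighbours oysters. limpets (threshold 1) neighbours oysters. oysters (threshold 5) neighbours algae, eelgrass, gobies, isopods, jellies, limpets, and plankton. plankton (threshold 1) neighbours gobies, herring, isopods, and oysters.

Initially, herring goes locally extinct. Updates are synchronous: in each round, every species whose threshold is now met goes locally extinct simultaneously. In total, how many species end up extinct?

5

Round 1 — herring goes locally extinct (initial).
Round 2 — checking thresholds:
  isopods: 1 of 5 neighbours < 2, not yet.
  plankton: 1 of 4 neighbours ≥ 1, goes locally extinct.
Round 3 — checking thresholds:
  gobies: 1 of 4 neighbours ≥ 1, goes locally extinct.
  isopods: 2 of 5 neighbours ≥ 2, goes locally extinct.
  oysters: 1 of 7 neighbours < 5, not yet.
Round 4 — checking thresholds:
  algae: 1 of 3 neighbours < 2, not yet.
  brine shrimp: 1 of 1 neighbours ≥ 1, goes locally extinct.
  oysters: 3 of 7 neighbours < 5, not yet.
Round 5 — no new extinctions; cascade stops.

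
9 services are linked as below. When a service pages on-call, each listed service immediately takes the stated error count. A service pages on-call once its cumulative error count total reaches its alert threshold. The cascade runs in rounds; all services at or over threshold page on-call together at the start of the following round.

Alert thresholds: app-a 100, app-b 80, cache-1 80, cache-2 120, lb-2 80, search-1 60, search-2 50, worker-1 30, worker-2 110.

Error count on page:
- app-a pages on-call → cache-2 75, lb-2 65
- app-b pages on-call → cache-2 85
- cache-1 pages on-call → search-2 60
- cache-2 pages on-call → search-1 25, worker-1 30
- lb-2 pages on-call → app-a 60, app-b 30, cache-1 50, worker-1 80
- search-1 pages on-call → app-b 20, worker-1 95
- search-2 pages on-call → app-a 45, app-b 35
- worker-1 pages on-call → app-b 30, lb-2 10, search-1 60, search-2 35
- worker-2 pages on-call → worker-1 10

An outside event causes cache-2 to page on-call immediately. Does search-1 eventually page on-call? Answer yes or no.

yes

Round 1 — cache-2 pages on-call (initial).
  search-1: +25 → 25 < 60
  worker-1: +30 → 30 ≥ 30
Round 2 — worker-1 pages on-call.
  app-b: +30 → 30 < 80
  lb-2: +10 → 10 < 80
  search-1: +60 → 85 ≥ 60
  search-2: +35 → 35 < 50
Round 3 — search-1 pages on-call.
  app-b: +20 → 50 < 80
No further pages.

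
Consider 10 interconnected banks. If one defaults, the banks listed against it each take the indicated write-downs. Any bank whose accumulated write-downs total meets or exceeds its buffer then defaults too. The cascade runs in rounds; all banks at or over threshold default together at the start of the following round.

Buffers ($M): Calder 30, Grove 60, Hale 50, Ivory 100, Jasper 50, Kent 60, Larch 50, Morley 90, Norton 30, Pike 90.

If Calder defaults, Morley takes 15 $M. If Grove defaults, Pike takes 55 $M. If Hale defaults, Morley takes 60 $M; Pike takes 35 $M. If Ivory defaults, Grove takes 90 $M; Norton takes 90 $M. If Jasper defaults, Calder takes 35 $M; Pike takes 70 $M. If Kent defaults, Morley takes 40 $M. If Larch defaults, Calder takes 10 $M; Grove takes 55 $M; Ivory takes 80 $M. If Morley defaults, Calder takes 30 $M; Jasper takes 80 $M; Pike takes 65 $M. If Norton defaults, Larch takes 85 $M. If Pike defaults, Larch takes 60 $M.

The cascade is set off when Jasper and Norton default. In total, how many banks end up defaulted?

Round 1 — Jasper, Norton default (initial).
  Calder: +35 → 35 ≥ 30
  Larch: +85 → 85 ≥ 50
  Pike: +70 → 70 < 90
Round 2 — Calder, Larch default.
  Grove: +55 → 55 < 60
  Ivory: +80 → 80 < 100
  Morley: +15 → 15 < 90
No further defaults.

4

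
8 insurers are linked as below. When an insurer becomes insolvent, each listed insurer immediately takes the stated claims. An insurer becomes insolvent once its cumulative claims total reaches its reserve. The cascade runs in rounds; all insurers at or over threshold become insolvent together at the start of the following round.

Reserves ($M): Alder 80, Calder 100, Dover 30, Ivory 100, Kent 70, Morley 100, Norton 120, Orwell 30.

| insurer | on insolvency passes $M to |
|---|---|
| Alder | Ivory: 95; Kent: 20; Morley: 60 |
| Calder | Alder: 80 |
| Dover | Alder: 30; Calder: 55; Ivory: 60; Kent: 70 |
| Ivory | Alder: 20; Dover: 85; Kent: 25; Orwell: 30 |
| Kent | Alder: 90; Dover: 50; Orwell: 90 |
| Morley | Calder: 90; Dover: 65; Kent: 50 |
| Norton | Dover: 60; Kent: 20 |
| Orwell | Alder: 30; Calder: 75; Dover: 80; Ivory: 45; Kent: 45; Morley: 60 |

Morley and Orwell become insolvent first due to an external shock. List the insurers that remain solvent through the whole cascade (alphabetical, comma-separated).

Norton

Round 1 — Morley, Orwell become insolvent (initial).
  Alder: +30 → 30 < 80
  Calder: +90+75 → 165 ≥ 100
  Dover: +65+80 → 145 ≥ 30
  Ivory: +45 → 45 < 100
  Kent: +50+45 → 95 ≥ 70
Round 2 — Calder, Dover, Kent become insolvent.
  Alder: +80+30+90 → 230 ≥ 80
  Ivory: +60 → 105 ≥ 100
Round 3 — Alder, Ivory become insolvent.
No further insolvencies.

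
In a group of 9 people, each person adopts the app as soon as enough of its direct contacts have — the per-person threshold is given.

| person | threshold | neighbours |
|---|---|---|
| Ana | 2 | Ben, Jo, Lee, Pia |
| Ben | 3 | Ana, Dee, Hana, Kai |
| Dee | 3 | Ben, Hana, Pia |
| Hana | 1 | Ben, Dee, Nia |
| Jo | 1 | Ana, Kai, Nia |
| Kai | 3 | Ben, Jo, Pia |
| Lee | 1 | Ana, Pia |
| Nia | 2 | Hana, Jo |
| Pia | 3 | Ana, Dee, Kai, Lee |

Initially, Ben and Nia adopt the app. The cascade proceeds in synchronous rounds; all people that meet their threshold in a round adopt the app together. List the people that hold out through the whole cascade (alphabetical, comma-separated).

Dee, Kai, Pia

Round 1 — Ben, Nia adopt the app (initial).
Round 2 — checking thresholds:
  Ana: 1 of 4 neighbours < 2, holds.
  Dee: 1 of 3 neighbours < 3, holds.
  Hana: 2 of 3 neighbours ≥ 1, adopts the app.
  Jo: 1 of 3 neighbours ≥ 1, adopts the app.
  Kai: 1 of 3 neighbours < 3, holds.
Round 3 — checking thresholds:
  Ana: 2 of 4 neighbours ≥ 2, adopts the app.
  Dee: 2 of 3 neighbours < 3, holds.
  Kai: 2 of 3 neighbours < 3, holds.
Round 4 — checking thresholds:
  Dee: 2 of 3 neighbours < 3, holds.
  Kai: 2 of 3 neighbours < 3, holds.
  Lee: 1 of 2 neighbours ≥ 1, adopts the app.
  Pia: 1 of 4 neighbours < 3, holds.
Round 5 — no new adoptions; cascade stops.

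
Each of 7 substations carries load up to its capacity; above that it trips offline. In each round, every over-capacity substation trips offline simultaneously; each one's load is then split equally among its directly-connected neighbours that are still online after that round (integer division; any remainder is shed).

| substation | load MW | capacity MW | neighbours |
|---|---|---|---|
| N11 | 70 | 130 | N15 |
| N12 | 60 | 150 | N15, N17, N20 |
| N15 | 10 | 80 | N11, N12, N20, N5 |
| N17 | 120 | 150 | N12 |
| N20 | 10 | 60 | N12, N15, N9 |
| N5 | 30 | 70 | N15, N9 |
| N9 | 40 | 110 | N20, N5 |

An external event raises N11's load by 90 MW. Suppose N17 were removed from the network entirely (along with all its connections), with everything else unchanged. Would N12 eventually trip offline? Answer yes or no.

With N17 removed:
Round 1 — N11 at 160 > 130. N11 trips offline.
  N11 sheds 160 MW to N15: 160 each.
    N15: 10+160 = 170 > 80
Round 2 — N15 trips offline.
  N15 sheds 170 MW to N12, N20, N5: 56 each (2 lost).
    N12: 60+56 = 116 ≤ 150
    N20: 10+56 = 66 > 60
    N5: 30+56 = 86 > 70
Round 3 — N20, N5 trip offline.
  N20 sheds 66 MW to N12, N9: 33 each.
    N12: 116+33 = 149 ≤ 150
    N9: 40+33 = 73 ≤ 110
  N5 sheds 86 MW to N9: 86 each.
    N9: 73+86 = 159 > 110
Round 4 — N9 trips offline.
  N9 sheds 159 MW: no online neighbours, lost.
No further trips.

no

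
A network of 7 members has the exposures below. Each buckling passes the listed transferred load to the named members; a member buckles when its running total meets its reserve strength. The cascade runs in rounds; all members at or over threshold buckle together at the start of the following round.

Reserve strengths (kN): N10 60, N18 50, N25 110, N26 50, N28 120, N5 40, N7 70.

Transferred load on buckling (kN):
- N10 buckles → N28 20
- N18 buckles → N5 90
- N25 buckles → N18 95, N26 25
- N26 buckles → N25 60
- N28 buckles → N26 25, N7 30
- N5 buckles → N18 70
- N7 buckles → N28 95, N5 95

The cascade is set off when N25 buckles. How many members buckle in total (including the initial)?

Round 1 — N25 buckles (initial).
  N18: +95 → 95 ≥ 50
  N26: +25 → 25 < 50
Round 2 — N18 buckles.
  N5: +90 → 90 ≥ 40
Round 3 — N5 buckles.
No further bucklings.

3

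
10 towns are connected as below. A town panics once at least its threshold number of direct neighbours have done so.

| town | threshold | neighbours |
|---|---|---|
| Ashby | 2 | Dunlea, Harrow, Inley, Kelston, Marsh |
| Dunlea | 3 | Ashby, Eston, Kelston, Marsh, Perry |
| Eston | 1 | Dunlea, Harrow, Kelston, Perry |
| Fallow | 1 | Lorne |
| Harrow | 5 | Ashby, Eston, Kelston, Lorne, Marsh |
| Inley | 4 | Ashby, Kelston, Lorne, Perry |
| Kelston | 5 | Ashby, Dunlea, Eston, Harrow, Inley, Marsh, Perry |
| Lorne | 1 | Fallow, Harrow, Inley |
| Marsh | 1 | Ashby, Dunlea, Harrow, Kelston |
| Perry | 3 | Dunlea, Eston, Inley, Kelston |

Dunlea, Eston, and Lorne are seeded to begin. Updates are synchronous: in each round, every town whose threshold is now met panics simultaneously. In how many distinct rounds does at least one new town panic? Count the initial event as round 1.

3

Round 1 — Dunlea, Eston, Lorne panic (initial).
Round 2 — checking thresholds:
  Ashby: 1 of 5 neighbours < 2, holds.
  Fallow: 1 of 1 neighbours ≥ 1, panics.
  Harrow: 2 of 5 neighbours < 5, holds.
  Inley: 1 of 4 neighbours < 4, holds.
  Kelston: 2 of 7 neighbours < 5, holds.
  Marsh: 1 of 4 neighbours ≥ 1, panics.
  Perry: 2 of 4 neighbours < 3, holds.
Round 3 — checking thresholds:
  Ashby: 2 of 5 neighbours ≥ 2, panics.
  Harrow: 3 of 5 neighbours < 5, holds.
  Inley: 1 of 4 neighbours < 4, holds.
  Kelston: 3 of 7 neighbours < 5, holds.
  Perry: 2 of 4 neighbours < 3, holds.
Round 4 — no new panics; cascade stops.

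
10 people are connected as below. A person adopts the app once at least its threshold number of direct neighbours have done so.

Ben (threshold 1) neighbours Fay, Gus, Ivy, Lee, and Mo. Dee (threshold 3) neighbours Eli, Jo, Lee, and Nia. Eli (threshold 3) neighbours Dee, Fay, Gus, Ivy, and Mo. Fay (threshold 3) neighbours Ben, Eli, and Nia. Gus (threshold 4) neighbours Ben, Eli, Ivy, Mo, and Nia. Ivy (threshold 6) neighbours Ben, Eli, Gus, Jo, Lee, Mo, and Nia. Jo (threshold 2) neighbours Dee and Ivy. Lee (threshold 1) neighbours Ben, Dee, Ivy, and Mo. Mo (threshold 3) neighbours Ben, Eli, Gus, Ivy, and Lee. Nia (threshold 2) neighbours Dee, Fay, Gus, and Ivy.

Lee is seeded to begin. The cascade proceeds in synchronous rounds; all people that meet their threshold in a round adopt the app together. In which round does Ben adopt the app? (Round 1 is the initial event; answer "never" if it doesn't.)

Round 1 — Lee adopts the app (initial).
Round 2 — checking thresholds:
  Ben: 1 of 5 neighbours ≥ 1, adopts the app.
  Dee: 1 of 4 neighbours < 3, holds.
  Ivy: 1 of 7 neighbours < 6, holds.
  Mo: 1 of 5 neighbours < 3, holds.
Round 3 — no new adoptions; cascade stops.

2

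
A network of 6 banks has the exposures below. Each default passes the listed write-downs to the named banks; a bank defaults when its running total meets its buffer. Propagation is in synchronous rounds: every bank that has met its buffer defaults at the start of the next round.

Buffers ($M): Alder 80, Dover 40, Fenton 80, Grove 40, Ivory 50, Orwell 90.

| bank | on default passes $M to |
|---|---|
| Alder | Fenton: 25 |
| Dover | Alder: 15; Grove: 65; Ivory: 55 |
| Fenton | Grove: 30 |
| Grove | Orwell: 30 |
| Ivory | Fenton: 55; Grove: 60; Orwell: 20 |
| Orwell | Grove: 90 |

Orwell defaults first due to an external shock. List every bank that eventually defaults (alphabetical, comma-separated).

Grove, Orwell

Round 1 — Orwell defaults (initial).
  Grove: +90 → 90 ≥ 40
Round 2 — Grove defaults.
No further defaults.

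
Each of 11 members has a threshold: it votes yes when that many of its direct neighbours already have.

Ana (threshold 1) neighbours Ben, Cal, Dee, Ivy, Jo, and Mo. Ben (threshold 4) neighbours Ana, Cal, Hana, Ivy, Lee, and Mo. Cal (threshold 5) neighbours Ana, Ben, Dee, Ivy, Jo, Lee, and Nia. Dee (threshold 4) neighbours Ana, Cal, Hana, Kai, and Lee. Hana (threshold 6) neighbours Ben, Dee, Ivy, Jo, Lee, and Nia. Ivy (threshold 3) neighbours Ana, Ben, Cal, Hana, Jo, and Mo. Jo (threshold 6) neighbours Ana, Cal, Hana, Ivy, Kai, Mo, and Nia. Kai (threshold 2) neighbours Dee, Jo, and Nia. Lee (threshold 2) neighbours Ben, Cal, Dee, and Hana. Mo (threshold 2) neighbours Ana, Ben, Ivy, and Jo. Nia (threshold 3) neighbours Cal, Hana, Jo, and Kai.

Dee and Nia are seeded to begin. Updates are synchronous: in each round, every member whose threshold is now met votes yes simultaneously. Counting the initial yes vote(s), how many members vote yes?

Round 1 — Dee, Nia vote yes (initial).
Round 2 — checking thresholds:
  Ana: 1 of 6 neighbours ≥ 1, votes yes.
  Cal: 2 of 7 neighbours < 5, below threshold.
  Hana: 2 of 6 neighbours < 6, below threshold.
  Jo: 1 of 7 neighbours < 6, below threshold.
  Kai: 2 of 3 neighbours ≥ 2, votes yes.
  Lee: 1 of 4 neighbours < 2, below threshold.
Round 3 — no new yes votes; cascade stops.

4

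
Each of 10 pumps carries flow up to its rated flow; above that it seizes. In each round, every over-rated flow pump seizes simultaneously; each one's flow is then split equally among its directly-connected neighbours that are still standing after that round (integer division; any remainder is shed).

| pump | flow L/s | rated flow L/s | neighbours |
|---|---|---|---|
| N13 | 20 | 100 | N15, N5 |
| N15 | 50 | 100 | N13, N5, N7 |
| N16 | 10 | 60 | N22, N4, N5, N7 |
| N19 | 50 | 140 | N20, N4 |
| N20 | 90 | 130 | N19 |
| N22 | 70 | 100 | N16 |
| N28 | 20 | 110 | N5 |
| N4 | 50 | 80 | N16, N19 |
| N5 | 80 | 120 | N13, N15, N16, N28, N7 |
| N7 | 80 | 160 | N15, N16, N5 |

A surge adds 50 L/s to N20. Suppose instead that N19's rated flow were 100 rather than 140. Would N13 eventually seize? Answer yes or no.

yes

With N19's rated flow at 100:
Round 1 — N20 at 140 > 130. N20 seizes.
  N20 sheds 140 L/s to N19: 140 each.
    N19: 50+140 = 190 > 100
Round 2 — N19 seizes.
  N19 sheds 190 L/s to N4: 190 each.
    N4: 50+190 = 240 > 80
Round 3 — N4 seizes.
  N4 sheds 240 L/s to N16: 240 each.
    N16: 10+240 = 250 > 60
Round 4 — N16 seizes.
  N16 sheds 250 L/s to N22, N5, N7: 83 each (1 lost).
    N22: 70+83 = 153 > 100
    N5: 80+83 = 163 > 120
    N7: 80+83 = 163 > 160
Round 5 — N22, N5, N7 seize.
  N22 sheds 153 L/s: no online neighbours, lost.
  N5 sheds 163 L/s to N13, N15, N28: 54 each (1 lost).
    N13: 20+54 = 74 ≤ 100
    N15: 50+54 = 104 > 100
    N28: 20+54 = 74 ≤ 110
  N7 sheds 163 L/s to N15: 163 each.
    N15: 104+163 = 267 > 100
Round 6 — N15 seizes.
  N15 sheds 267 L/s to N13: 267 each.
    N13: 74+267 = 341 > 100
Round 7 — N13 seizes.
  N13 sheds 341 L/s: no online neighbours, lost.
No further seizures.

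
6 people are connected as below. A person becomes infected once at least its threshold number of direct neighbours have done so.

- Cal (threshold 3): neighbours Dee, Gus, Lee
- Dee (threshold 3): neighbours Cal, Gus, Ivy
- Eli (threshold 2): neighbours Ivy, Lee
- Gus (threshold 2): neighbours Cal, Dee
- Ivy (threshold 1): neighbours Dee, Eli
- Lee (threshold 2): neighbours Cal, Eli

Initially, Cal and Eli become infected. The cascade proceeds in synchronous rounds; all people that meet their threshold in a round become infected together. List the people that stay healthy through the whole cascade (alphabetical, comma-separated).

Dee, Gus

Round 1 — Cal, Eli become infected (initial).
Round 2 — checking thresholds:
  Dee: 1 of 3 neighbours < 3, holds.
  Gus: 1 of 2 neighbours < 2, holds.
  Ivy: 1 of 2 neighbours ≥ 1, becomes infected.
  Lee: 2 of 2 neighbours ≥ 2, becomes infected.
Round 3 — no new infections; cascade stops.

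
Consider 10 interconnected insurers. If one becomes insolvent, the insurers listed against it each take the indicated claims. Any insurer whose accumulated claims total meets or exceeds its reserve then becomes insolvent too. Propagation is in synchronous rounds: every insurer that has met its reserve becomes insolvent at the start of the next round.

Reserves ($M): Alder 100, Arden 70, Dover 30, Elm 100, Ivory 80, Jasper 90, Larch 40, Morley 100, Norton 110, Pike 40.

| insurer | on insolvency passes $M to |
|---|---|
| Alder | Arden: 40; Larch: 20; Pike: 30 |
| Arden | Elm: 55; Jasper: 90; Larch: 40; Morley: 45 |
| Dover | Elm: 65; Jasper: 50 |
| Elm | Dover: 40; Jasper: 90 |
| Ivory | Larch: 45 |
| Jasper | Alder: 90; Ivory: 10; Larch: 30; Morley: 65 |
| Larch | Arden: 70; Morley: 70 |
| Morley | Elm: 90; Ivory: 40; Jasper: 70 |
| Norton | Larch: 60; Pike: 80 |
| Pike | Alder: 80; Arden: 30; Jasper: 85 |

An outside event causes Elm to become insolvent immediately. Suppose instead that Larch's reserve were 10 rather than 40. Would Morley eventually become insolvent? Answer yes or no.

yes

With Larch's reserve at 10:
Round 1 — Elm becomes insolvent (initial).
  Dover: +40 → 40 ≥ 30
  Jasper: +90 → 90 ≥ 90
Round 2 — Dover, Jasper become insolvent.
  Alder: +90 → 90 < 100
  Ivory: +10 → 10 < 80
  Larch: +30 → 30 ≥ 10
  Morley: +65 → 65 < 100
Round 3 — Larch becomes insolvent.
  Arden: +70 → 70 ≥ 70
  Morley: +70 → 135 ≥ 100
Round 4 — Arden, Morley become insolvent.
  Ivory: +40 → 50 < 80
No further insolvencies.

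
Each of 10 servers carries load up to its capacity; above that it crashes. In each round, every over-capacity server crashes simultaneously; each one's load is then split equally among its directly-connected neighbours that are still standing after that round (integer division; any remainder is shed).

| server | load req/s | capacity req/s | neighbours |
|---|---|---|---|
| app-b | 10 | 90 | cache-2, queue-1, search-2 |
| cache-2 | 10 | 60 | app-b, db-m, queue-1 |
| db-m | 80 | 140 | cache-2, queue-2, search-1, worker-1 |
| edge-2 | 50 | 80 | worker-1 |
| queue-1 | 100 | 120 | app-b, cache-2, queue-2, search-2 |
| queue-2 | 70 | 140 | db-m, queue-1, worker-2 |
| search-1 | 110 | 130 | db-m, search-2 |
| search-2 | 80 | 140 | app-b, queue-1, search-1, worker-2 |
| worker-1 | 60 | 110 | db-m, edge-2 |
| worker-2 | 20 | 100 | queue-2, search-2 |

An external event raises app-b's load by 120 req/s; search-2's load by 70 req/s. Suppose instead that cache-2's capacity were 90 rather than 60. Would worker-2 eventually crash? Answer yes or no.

With cache-2's capacity at 90:
Round 1 — app-b at 130 > 90; search-2 at 150 > 140. app-b, search-2 crash.
  app-b sheds 130 req/s to cache-2, queue-1: 65 each.
    cache-2: 10+65 = 75 ≤ 90
    queue-1: 100+65 = 165 > 120
  search-2 sheds 150 req/s to queue-1, search-1, worker-2: 50 each.
    queue-1: 165+50 = 215 > 120
    search-1: 110+50 = 160 > 130
    worker-2: 20+50 = 70 ≤ 100
Round 2 — queue-1, search-1 crash.
  queue-1 sheds 215 req/s to cache-2, queue-2: 107 each (1 lost).
    cache-2: 75+107 = 182 > 90
    queue-2: 70+107 = 177 > 140
  search-1 sheds 160 req/s to db-m: 160 each.
    db-m: 80+160 = 240 > 140
Round 3 — cache-2, db-m, queue-2 crash.
  cache-2 sheds 182 req/s: no online neighbours, lost.
  db-m sheds 240 req/s to worker-1: 240 each.
    worker-1: 60+240 = 300 > 110
  queue-2 sheds 177 req/s to worker-2: 177 each.
    worker-2: 70+177 = 247 > 100
Round 4 — worker-1, worker-2 crash.
  worker-1 sheds 300 req/s to edge-2: 300 each.
    edge-2: 50+300 = 350 > 80
  worker-2 sheds 247 req/s: no online neighbours, lost.
Round 5 — edge-2 crashes.
  edge-2 sheds 350 req/s: no online neighbours, lost.
No further crashes.

yes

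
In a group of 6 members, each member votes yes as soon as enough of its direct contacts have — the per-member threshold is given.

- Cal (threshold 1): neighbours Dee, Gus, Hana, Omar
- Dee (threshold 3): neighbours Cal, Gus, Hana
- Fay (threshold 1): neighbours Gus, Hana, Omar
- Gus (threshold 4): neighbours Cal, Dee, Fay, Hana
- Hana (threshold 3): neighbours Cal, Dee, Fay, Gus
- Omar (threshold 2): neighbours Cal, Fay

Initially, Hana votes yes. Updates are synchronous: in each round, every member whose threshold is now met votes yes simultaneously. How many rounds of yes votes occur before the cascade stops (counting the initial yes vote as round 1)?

3

Round 1 — Hana votes yes (initial).
Round 2 — checking thresholds:
  Cal: 1 of 4 neighbours ≥ 1, votes yes.
  Dee: 1 of 3 neighbours < 3, below threshold.
  Fay: 1 of 3 neighbours ≥ 1, votes yes.
  Gus: 1 of 4 neighbours < 4, below threshold.
Round 3 — checking thresholds:
  Dee: 2 of 3 neighbours < 3, below threshold.
  Gus: 3 of 4 neighbours < 4, below threshold.
  Omar: 2 of 2 neighbours ≥ 2, votes yes.
Round 4 — no new yes votes; cascade stops.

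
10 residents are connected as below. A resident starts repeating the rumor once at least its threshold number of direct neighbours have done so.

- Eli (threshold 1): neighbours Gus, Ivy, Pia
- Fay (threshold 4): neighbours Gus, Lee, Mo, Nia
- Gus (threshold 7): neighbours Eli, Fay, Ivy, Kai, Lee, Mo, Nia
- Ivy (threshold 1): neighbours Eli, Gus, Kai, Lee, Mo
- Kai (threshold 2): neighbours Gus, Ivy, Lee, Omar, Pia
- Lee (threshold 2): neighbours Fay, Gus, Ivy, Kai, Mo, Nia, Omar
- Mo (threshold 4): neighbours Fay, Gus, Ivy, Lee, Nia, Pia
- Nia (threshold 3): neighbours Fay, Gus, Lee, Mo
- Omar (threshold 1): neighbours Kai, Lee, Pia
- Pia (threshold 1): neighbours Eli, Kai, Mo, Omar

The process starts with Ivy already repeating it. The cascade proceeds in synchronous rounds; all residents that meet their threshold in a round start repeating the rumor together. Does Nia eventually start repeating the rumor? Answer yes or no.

no

Round 1 — Ivy starts repeating the rumor (initial).
Round 2 — checking thresholds:
  Eli: 1 of 3 neighbours ≥ 1, starts repeating the rumor.
  Gus: 1 of 7 neighbours < 7, not yet.
  Kai: 1 of 5 neighbours < 2, not yet.
  Lee: 1 of 7 neighbours < 2, not yet.
  Mo: 1 of 6 neighbours < 4, not yet.
Round 3 — checking thresholds:
  Gus: 2 of 7 neighbours < 7, not yet.
  Kai: 1 of 5 neighbours < 2, not yet.
  Lee: 1 of 7 neighbours < 2, not yet.
  Mo: 1 of 6 neighbours < 4, not yet.
  Pia: 1 of 4 neighbours ≥ 1, starts repeating the rumor.
Round 4 — checking thresholds:
  Gus: 2 of 7 neighbours < 7, not yet.
  Kai: 2 of 5 neighbours ≥ 2, starts repeating the rumor.
  Lee: 1 of 7 neighbours < 2, not yet.
  Mo: 2 of 6 neighbours < 4, not yet.
  Omar: 1 of 3 neighbours ≥ 1, starts repeating the rumor.
Round 5 — checking thresholds:
  Gus: 3 of 7 neighbours < 7, not yet.
  Lee: 3 of 7 neighbours ≥ 2, starts repeating the rumor.
  Mo: 2 of 6 neighbours < 4, not yet.
Round 6 — no new spreads; cascade stops.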